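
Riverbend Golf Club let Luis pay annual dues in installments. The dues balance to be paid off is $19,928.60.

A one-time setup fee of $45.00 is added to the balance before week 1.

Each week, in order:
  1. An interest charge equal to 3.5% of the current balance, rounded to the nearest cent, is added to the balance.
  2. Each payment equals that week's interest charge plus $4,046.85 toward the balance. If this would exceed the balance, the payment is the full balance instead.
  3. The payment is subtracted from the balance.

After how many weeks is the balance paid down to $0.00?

# | Opening | Interest | Payment | End bal
1 | $19,973.60 | $699.08 | $4,745.93 | $15,926.75
2 | $15,926.75 | $557.44 | $4,604.29 | $11,879.90
3 | $11,879.90 | $415.80 | $4,462.65 | $7,833.05
4 | $7,833.05 | $274.16 | $4,321.01 | $3,786.20
5 | $3,786.20 | $132.52 | $3,918.72 | $0.00
Balance reaches $0.00 in week 5.

5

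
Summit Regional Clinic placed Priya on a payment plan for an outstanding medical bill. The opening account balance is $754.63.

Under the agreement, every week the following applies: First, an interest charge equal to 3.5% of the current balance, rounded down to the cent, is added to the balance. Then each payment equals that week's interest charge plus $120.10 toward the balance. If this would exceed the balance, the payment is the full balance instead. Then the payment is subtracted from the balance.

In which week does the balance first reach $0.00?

7

Week 1: opening $754.63; interest $26.41 → $781.04; payment $146.51; balance $634.53
Week 2: opening $634.53; interest $22.20 → $656.73; payment $142.30; balance $514.43
Week 3: opening $514.43; interest $18.00 → $532.43; payment $138.10; balance $394.33
Week 4: opening $394.33; interest $13.80 → $408.13; payment $133.90; balance $274.23
Week 5: opening $274.23; interest $9.59 → $283.82; payment $129.69; balance $154.13
Week 6: opening $154.13; interest $5.39 → $159.52; payment $125.49; balance $34.03
Week 7: opening $34.03; interest $1.19 → $35.22; payment $35.22; balance $0.00
Balance reaches $0.00 in week 7.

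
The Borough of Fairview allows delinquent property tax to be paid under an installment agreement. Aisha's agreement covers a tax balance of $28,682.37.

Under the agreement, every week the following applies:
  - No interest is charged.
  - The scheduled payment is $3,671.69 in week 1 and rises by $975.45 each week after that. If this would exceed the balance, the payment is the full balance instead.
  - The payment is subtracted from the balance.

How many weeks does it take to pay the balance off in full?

6

Week 1: opening $28,682.37; payment $3,671.69; balance $25,010.68
Week 2: opening $25,010.68; payment $4,647.14; balance $20,363.54
Week 3: opening $20,363.54; payment $5,622.59; balance $14,740.95
Week 4: opening $14,740.95; payment $6,598.04; balance $8,142.91
Week 5: opening $8,142.91; payment $7,573.49; balance $569.42
Week 6: opening $569.42; payment $569.42; balance $0.00
Balance reaches $0.00 in week 6.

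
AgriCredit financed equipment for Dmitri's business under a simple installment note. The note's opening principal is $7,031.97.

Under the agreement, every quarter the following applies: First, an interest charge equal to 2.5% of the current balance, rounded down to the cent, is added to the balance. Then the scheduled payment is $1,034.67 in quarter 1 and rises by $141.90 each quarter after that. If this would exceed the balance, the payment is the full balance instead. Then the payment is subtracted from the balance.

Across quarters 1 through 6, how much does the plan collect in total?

Quarter 1: opening $7,031.97; interest $175.79 → $7,207.76; payment $1,034.67; balance $6,173.09
Quarter 2: opening $6,173.09; interest $154.32 → $6,327.41; payment $1,176.57; balance $5,150.84
Quarter 3: opening $5,150.84; interest $128.77 → $5,279.61; payment $1,318.47; balance $3,961.14
Quarter 4: opening $3,961.14; interest $99.02 → $4,060.16; payment $1,460.37; balance $2,599.79
Quarter 5: opening $2,599.79; interest $64.99 → $2,664.78; payment $1,602.27; balance $1,062.51
Quarter 6: opening $1,062.51; interest $26.56 → $1,089.07; payment $1,089.07; balance $0.00
Total paid: $7,681.42

$7,681.42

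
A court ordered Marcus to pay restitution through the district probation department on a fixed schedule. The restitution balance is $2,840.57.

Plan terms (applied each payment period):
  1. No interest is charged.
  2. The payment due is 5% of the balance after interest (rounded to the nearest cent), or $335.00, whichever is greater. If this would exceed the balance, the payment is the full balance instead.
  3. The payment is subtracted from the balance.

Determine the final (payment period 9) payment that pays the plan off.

Payment period 1: opening $2,840.57; payment $335.00; balance $2,505.57
Payment period 2: opening $2,505.57; payment $335.00; balance $2,170.57
Payment period 3: opening $2,170.57; payment $335.00; balance $1,835.57
Payment period 4: opening $1,835.57; payment $335.00; balance $1,500.57
Payment period 5: opening $1,500.57; payment $335.00; balance $1,165.57
Payment period 6: opening $1,165.57; payment $335.00; balance $830.57
Payment period 7: opening $830.57; payment $335.00; balance $495.57
Payment period 8: opening $495.57; payment $335.00; balance $160.57
Payment period 9: opening $160.57; payment $160.57; balance $0.00

$160.57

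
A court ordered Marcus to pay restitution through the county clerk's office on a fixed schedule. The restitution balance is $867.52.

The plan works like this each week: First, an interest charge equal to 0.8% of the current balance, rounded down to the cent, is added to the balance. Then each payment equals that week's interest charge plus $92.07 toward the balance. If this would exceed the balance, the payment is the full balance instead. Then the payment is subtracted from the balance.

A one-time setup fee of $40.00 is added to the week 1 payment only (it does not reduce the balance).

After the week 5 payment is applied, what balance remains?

$407.17

Week 1: $867.52 +$6.94 interest = $874.46; pay $99.01 (+ $40.00 fee) → $775.45
Week 2: $775.45 +$6.20 interest = $781.65; pay $98.27 → $683.38
Week 3: $683.38 +$5.46 interest = $688.84; pay $97.53 → $591.31
Week 4: $591.31 +$4.73 interest = $596.04; pay $96.80 → $499.24
Week 5: $499.24 +$3.99 interest = $503.23; pay $96.06 → $407.17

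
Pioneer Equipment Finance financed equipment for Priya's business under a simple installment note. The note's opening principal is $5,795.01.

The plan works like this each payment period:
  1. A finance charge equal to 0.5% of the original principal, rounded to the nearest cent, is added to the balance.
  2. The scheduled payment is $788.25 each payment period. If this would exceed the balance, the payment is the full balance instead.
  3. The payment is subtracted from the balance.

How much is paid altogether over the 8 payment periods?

# | Opening | Interest | Payment | End bal
1 | $5,795.01 | $28.98 | $788.25 | $5,035.74
2 | $5,035.74 | $28.98 | $788.25 | $4,276.47
3 | $4,276.47 | $28.98 | $788.25 | $3,517.20
4 | $3,517.20 | $28.98 | $788.25 | $2,757.93
5 | $2,757.93 | $28.98 | $788.25 | $1,998.66
6 | $1,998.66 | $28.98 | $788.25 | $1,239.39
7 | $1,239.39 | $28.98 | $788.25 | $480.12
8 | $480.12 | $28.98 | $509.10 | $0.00
Total paid: $6,026.85

$6,026.85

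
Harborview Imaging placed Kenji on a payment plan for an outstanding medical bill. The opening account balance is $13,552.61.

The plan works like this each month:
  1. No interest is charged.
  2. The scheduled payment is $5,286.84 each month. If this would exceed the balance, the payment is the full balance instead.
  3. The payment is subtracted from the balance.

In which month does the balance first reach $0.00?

3

Month 1: opening $13,552.61; payment $5,286.84; balance $8,265.77
Month 2: opening $8,265.77; payment $5,286.84; balance $2,978.93
Month 3: opening $2,978.93; payment $2,978.93; balance $0.00
Balance reaches $0.00 in month 3.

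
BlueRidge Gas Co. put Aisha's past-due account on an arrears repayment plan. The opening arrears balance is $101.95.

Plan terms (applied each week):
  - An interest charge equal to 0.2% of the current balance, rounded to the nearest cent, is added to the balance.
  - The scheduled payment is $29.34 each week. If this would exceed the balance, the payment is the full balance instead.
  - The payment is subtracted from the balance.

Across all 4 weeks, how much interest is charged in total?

$0.47

Week 1: $101.95 +$0.20 interest = $102.15; pay $29.34 → $72.81
Week 2: $72.81 +$0.15 interest = $72.96; pay $29.34 → $43.62
Week 3: $43.62 +$0.09 interest = $43.71; pay $29.34 → $14.37
Week 4: $14.37 +$0.03 interest = $14.40; pay $14.40 → $0.00
Total interest: $0.20 + $0.15 + $0.09 + $0.03 = $0.47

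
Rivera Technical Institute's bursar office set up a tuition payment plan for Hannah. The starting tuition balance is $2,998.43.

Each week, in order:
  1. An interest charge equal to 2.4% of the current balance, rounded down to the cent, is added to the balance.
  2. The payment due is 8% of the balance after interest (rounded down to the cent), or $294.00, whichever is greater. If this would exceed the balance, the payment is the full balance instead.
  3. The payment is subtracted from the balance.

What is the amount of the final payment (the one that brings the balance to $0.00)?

$246.48

# | Opening | Interest | Payment | End bal
1 | $2,998.43 | $71.96 | $294.00 | $2,776.39
2 | $2,776.39 | $66.63 | $294.00 | $2,549.02
3 | $2,549.02 | $61.17 | $294.00 | $2,316.19
4 | $2,316.19 | $55.58 | $294.00 | $2,077.77
5 | $2,077.77 | $49.86 | $294.00 | $1,833.63
6 | $1,833.63 | $44.00 | $294.00 | $1,583.63
7 | $1,583.63 | $38.00 | $294.00 | $1,327.63
8 | $1,327.63 | $31.86 | $294.00 | $1,065.49
9 | $1,065.49 | $25.57 | $294.00 | $797.06
10 | $797.06 | $19.12 | $294.00 | $522.18
11 | $522.18 | $12.53 | $294.00 | $240.71
12 | $240.71 | $5.77 | $246.48 | $0.00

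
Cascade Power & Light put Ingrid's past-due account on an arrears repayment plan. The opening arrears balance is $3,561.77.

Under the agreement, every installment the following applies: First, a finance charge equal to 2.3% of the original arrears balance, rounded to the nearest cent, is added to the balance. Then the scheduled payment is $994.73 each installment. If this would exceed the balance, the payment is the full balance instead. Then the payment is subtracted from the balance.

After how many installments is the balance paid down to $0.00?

# | Opening | Interest | Payment | End bal
1 | $3,561.77 | $81.92 | $994.73 | $2,648.96
2 | $2,648.96 | $81.92 | $994.73 | $1,736.15
3 | $1,736.15 | $81.92 | $994.73 | $823.34
4 | $823.34 | $81.92 | $905.26 | $0.00
Balance reaches $0.00 in installment 4.

4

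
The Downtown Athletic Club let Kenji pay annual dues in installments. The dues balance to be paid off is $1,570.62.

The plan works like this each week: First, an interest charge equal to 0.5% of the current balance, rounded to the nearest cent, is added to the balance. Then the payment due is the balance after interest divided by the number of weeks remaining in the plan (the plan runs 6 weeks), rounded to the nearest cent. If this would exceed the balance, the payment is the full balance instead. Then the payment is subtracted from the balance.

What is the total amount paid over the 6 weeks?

$1,598.34

Week 1: $1,570.62 +$7.85 interest = $1,578.47; pay $263.08 → $1,315.39
Week 2: $1,315.39 +$6.58 interest = $1,321.97; pay $264.39 → $1,057.58
Week 3: $1,057.58 +$5.29 interest = $1,062.87; pay $265.72 → $797.15
Week 4: $797.15 +$3.99 interest = $801.14; pay $267.05 → $534.09
Week 5: $534.09 +$2.67 interest = $536.76; pay $268.38 → $268.38
Week 6: $268.38 +$1.34 interest = $269.72; pay $269.72 → $0.00
Total paid: $1,598.34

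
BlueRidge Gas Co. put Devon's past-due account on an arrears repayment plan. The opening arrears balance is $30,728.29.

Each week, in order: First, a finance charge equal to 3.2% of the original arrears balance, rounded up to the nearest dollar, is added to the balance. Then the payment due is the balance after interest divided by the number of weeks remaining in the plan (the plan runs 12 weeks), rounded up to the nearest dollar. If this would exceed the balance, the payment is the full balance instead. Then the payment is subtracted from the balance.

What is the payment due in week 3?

# | Opening | Interest | Payment | End bal
1 | $30,728.29 | $984.00 | $2,643.00 | $29,069.29
2 | $29,069.29 | $984.00 | $2,733.00 | $27,320.29
3 | $27,320.29 | $984.00 | $2,831.00 | $25,473.29

$2,831.00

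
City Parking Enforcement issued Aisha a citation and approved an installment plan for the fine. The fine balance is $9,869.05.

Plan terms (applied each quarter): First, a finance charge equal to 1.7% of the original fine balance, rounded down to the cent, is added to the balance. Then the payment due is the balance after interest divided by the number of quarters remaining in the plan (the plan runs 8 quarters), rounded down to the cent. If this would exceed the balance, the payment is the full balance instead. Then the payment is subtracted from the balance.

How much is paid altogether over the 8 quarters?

# | Opening | Interest | Payment | End bal
1 | $9,869.05 | $167.77 | $1,254.60 | $8,782.22
2 | $8,782.22 | $167.77 | $1,278.57 | $7,671.42
3 | $7,671.42 | $167.77 | $1,306.53 | $6,532.66
4 | $6,532.66 | $167.77 | $1,340.08 | $5,360.35
5 | $5,360.35 | $167.77 | $1,382.03 | $4,146.09
6 | $4,146.09 | $167.77 | $1,437.95 | $2,875.91
7 | $2,875.91 | $167.77 | $1,521.84 | $1,521.84
8 | $1,521.84 | $167.77 | $1,689.61 | $0.00
Total paid: $11,211.21

$11,211.21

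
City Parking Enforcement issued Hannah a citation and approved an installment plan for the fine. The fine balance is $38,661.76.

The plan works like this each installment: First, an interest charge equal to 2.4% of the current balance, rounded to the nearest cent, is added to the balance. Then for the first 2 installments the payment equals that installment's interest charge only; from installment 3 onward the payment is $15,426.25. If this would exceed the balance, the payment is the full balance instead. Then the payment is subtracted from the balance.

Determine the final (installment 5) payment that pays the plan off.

$9,540.67

Installment 1: $38,661.76 +$927.88 interest = $39,589.64; pay $927.88 → $38,661.76
Installment 2: $38,661.76 +$927.88 interest = $39,589.64; pay $927.88 → $38,661.76
Installment 3: $38,661.76 +$927.88 interest = $39,589.64; pay $15,426.25 → $24,163.39
Installment 4: $24,163.39 +$579.92 interest = $24,743.31; pay $15,426.25 → $9,317.06
Installment 5: $9,317.06 +$223.61 interest = $9,540.67; pay $9,540.67 → $0.00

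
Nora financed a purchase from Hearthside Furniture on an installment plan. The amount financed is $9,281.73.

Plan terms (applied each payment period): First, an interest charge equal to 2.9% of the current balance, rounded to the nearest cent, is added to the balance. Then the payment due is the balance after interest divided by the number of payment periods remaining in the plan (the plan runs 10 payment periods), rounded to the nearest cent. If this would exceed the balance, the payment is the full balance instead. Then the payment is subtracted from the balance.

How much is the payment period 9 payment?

Payment period 1: $9,281.73 +$269.17 interest = $9,550.90; pay $955.09 → $8,595.81
Payment period 2: $8,595.81 +$249.28 interest = $8,845.09; pay $982.79 → $7,862.30
Payment period 3: $7,862.30 +$228.01 interest = $8,090.31; pay $1,011.29 → $7,079.02
Payment period 4: $7,079.02 +$205.29 interest = $7,284.31; pay $1,040.62 → $6,243.69
Payment period 5: $6,243.69 +$181.07 interest = $6,424.76; pay $1,070.79 → $5,353.97
Payment period 6: $5,353.97 +$155.27 interest = $5,509.24; pay $1,101.85 → $4,407.39
Payment period 7: $4,407.39 +$127.81 interest = $4,535.20; pay $1,133.80 → $3,401.40
Payment period 8: $3,401.40 +$98.64 interest = $3,500.04; pay $1,166.68 → $2,333.36
Payment period 9: $2,333.36 +$67.67 interest = $2,401.03; pay $1,200.52 → $1,200.51

$1,200.52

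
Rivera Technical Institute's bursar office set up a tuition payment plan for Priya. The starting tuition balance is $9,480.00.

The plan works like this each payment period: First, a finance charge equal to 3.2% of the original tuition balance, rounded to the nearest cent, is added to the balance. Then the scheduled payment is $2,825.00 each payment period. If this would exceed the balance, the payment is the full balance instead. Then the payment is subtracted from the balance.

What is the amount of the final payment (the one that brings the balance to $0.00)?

Payment period 1: $9,480.00 +$303.36 interest = $9,783.36; pay $2,825.00 → $6,958.36
Payment period 2: $6,958.36 +$303.36 interest = $7,261.72; pay $2,825.00 → $4,436.72
Payment period 3: $4,436.72 +$303.36 interest = $4,740.08; pay $2,825.00 → $1,915.08
Payment period 4: $1,915.08 +$303.36 interest = $2,218.44; pay $2,218.44 → $0.00

$2,218.44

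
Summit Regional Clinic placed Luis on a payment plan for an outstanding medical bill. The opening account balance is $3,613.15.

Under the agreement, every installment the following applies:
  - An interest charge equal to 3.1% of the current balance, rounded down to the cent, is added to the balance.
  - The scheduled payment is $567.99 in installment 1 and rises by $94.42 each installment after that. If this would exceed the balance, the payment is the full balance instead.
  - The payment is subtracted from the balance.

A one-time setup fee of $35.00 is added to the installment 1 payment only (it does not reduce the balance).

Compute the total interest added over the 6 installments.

Installment 1: $3,613.15 +$112.00 interest = $3,725.15; pay $567.99 (+ $35.00 fee) → $3,157.16
Installment 2: $3,157.16 +$97.87 interest = $3,255.03; pay $662.41 → $2,592.62
Installment 3: $2,592.62 +$80.37 interest = $2,672.99; pay $756.83 → $1,916.16
Installment 4: $1,916.16 +$59.40 interest = $1,975.56; pay $851.25 → $1,124.31
Installment 5: $1,124.31 +$34.85 interest = $1,159.16; pay $945.67 → $213.49
Installment 6: $213.49 +$6.61 interest = $220.10; pay $220.10 → $0.00
Total interest: $112.00 + $97.87 + $80.37 + $59.40 + $34.85 + $6.61 = $391.10

$391.10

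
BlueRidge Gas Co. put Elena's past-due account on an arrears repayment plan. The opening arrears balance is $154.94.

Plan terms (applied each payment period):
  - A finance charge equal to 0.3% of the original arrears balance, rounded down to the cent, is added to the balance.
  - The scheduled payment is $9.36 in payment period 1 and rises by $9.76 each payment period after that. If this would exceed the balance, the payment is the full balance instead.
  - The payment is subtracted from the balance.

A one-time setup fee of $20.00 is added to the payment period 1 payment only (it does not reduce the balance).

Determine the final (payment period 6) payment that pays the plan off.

Payment period 1: $154.94 +$0.46 interest = $155.40; pay $9.36 (+ $20.00 fee) → $146.04
Payment period 2: $146.04 +$0.46 interest = $146.50; pay $19.12 → $127.38
Payment period 3: $127.38 +$0.46 interest = $127.84; pay $28.88 → $98.96
Payment period 4: $98.96 +$0.46 interest = $99.42; pay $38.64 → $60.78
Payment period 5: $60.78 +$0.46 interest = $61.24; pay $48.40 → $12.84
Payment period 6: $12.84 +$0.46 interest = $13.30; pay $13.30 → $0.00

$13.30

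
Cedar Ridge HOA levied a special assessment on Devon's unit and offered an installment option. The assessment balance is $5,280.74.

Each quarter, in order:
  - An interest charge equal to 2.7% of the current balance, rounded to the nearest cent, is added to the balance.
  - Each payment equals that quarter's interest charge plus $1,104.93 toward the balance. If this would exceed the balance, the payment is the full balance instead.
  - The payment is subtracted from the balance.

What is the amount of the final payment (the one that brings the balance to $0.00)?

$884.27

# | Opening | Interest | Payment | End bal
1 | $5,280.74 | $142.58 | $1,247.51 | $4,175.81
2 | $4,175.81 | $112.75 | $1,217.68 | $3,070.88
3 | $3,070.88 | $82.91 | $1,187.84 | $1,965.95
4 | $1,965.95 | $53.08 | $1,158.01 | $861.02
5 | $861.02 | $23.25 | $884.27 | $0.00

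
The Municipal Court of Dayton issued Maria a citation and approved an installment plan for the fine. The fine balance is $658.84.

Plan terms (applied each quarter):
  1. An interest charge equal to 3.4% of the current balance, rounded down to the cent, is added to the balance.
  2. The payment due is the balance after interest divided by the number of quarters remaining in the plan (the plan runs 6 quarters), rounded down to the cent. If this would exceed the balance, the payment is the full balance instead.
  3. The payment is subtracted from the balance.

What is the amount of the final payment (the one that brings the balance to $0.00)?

Quarter 1: $658.84 +$22.40 interest = $681.24; pay $113.54 → $567.70
Quarter 2: $567.70 +$19.30 interest = $587.00; pay $117.40 → $469.60
Quarter 3: $469.60 +$15.96 interest = $485.56; pay $121.39 → $364.17
Quarter 4: $364.17 +$12.38 interest = $376.55; pay $125.51 → $251.04
Quarter 5: $251.04 +$8.53 interest = $259.57; pay $129.78 → $129.79
Quarter 6: $129.79 +$4.41 interest = $134.20; pay $134.20 → $0.00

$134.20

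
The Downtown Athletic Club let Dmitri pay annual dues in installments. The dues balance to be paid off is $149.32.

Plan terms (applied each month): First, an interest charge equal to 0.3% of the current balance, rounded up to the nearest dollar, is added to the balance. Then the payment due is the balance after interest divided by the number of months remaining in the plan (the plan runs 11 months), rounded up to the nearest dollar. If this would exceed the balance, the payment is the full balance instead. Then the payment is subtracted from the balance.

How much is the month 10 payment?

$15.00

Month 1: opening $149.32; interest $1.00 → $150.32; payment $14.00; balance $136.32
Month 2: opening $136.32; interest $1.00 → $137.32; payment $14.00; balance $123.32
Month 3: opening $123.32; interest $1.00 → $124.32; payment $14.00; balance $110.32
Month 4: opening $110.32; interest $1.00 → $111.32; payment $14.00; balance $97.32
Month 5: opening $97.32; interest $1.00 → $98.32; payment $15.00; balance $83.32
Month 6: opening $83.32; interest $1.00 → $84.32; payment $15.00; balance $69.32
Month 7: opening $69.32; interest $1.00 → $70.32; payment $15.00; balance $55.32
Month 8: opening $55.32; interest $1.00 → $56.32; payment $15.00; balance $41.32
Month 9: opening $41.32; interest $1.00 → $42.32; payment $15.00; balance $27.32
Month 10: opening $27.32; interest $1.00 → $28.32; payment $15.00; balance $13.32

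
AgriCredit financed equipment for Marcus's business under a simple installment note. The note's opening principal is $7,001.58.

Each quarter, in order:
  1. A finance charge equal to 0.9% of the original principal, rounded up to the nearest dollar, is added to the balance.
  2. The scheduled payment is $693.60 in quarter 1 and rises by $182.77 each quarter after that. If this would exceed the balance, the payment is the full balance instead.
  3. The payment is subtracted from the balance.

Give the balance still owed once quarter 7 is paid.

Quarter 1: $7,001.58 +$64.00 interest = $7,065.58; pay $693.60 → $6,371.98
Quarter 2: $6,371.98 +$64.00 interest = $6,435.98; pay $876.37 → $5,559.61
Quarter 3: $5,559.61 +$64.00 interest = $5,623.61; pay $1,059.14 → $4,564.47
Quarter 4: $4,564.47 +$64.00 interest = $4,628.47; pay $1,241.91 → $3,386.56
Quarter 5: $3,386.56 +$64.00 interest = $3,450.56; pay $1,424.68 → $2,025.88
Quarter 6: $2,025.88 +$64.00 interest = $2,089.88; pay $1,607.45 → $482.43
Quarter 7: $482.43 +$64.00 interest = $546.43; pay $546.43 → $0.00

$0.00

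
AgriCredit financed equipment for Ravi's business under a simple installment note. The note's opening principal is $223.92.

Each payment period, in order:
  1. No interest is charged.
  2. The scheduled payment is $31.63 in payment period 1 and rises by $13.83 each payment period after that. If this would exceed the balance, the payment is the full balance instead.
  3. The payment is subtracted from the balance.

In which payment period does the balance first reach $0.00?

Payment period 1: opening $223.92; payment $31.63; balance $192.29
Payment period 2: opening $192.29; payment $45.46; balance $146.83
Payment period 3: opening $146.83; payment $59.29; balance $87.54
Payment period 4: opening $87.54; payment $73.12; balance $14.42
Payment period 5: opening $14.42; payment $14.42; balance $0.00
Balance reaches $0.00 in payment period 5.

5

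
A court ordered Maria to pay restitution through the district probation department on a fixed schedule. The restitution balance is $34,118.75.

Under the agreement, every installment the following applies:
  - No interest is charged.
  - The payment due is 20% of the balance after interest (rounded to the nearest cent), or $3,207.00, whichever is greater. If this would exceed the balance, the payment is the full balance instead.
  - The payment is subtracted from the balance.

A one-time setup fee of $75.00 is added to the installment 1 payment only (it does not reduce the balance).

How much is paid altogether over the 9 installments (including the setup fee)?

Installment 1: opening $34,118.75; payment $6,823.75 (+ $75.00 fee); balance $27,295.00
Installment 2: opening $27,295.00; payment $5,459.00; balance $21,836.00
Installment 3: opening $21,836.00; payment $4,367.20; balance $17,468.80
Installment 4: opening $17,468.80; payment $3,493.76; balance $13,975.04
Installment 5: opening $13,975.04; payment $3,207.00; balance $10,768.04
Installment 6: opening $10,768.04; payment $3,207.00; balance $7,561.04
Installment 7: opening $7,561.04; payment $3,207.00; balance $4,354.04
Installment 8: opening $4,354.04; payment $3,207.00; balance $1,147.04
Installment 9: opening $1,147.04; payment $1,147.04; balance $0.00
Total paid: $34,193.75

$34,193.75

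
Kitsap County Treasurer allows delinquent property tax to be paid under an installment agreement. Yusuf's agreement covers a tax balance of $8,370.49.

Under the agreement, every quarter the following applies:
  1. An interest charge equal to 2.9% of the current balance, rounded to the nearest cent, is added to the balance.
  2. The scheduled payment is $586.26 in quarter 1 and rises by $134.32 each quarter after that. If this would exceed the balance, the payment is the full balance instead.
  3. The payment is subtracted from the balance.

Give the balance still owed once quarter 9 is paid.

# | Opening | Interest | Payment | End bal
1 | $8,370.49 | $242.74 | $586.26 | $8,026.97
2 | $8,026.97 | $232.78 | $720.58 | $7,539.17
3 | $7,539.17 | $218.64 | $854.90 | $6,902.91
4 | $6,902.91 | $200.18 | $989.22 | $6,113.87
5 | $6,113.87 | $177.30 | $1,123.54 | $5,167.63
6 | $5,167.63 | $149.86 | $1,257.86 | $4,059.63
7 | $4,059.63 | $117.73 | $1,392.18 | $2,785.18
8 | $2,785.18 | $80.77 | $1,526.50 | $1,339.45
9 | $1,339.45 | $38.84 | $1,378.29 | $0.00

$0.00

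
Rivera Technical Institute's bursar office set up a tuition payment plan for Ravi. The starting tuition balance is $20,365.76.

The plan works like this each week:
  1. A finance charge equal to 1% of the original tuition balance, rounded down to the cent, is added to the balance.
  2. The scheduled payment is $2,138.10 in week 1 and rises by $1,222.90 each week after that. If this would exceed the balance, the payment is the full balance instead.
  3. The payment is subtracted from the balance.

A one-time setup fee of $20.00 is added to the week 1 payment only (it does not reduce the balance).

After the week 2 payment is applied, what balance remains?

$15,273.96

Week 1: opening $20,365.76; interest $203.65 → $20,569.41; payment $2,138.10 (+ $20.00 fee); balance $18,431.31
Week 2: opening $18,431.31; interest $203.65 → $18,634.96; payment $3,361.00; balance $15,273.96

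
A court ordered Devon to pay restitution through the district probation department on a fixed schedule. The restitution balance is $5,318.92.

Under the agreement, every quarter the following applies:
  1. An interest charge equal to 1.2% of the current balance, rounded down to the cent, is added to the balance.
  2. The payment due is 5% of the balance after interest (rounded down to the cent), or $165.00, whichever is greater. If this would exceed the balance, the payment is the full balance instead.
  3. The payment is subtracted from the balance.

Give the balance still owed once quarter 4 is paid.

Quarter 1: $5,318.92 +$63.82 interest = $5,382.74; pay $269.13 → $5,113.61
Quarter 2: $5,113.61 +$61.36 interest = $5,174.97; pay $258.74 → $4,916.23
Quarter 3: $4,916.23 +$58.99 interest = $4,975.22; pay $248.76 → $4,726.46
Quarter 4: $4,726.46 +$56.71 interest = $4,783.17; pay $239.15 → $4,544.02

$4,544.02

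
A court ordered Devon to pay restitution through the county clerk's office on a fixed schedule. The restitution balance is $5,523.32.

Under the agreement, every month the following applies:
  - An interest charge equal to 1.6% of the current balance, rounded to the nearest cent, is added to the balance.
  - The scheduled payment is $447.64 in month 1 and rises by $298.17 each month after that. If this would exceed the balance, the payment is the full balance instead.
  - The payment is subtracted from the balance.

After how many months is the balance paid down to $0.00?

Month 1: opening $5,523.32; interest $88.37 → $5,611.69; payment $447.64; balance $5,164.05
Month 2: opening $5,164.05; interest $82.62 → $5,246.67; payment $745.81; balance $4,500.86
Month 3: opening $4,500.86; interest $72.01 → $4,572.87; payment $1,043.98; balance $3,528.89
Month 4: opening $3,528.89; interest $56.46 → $3,585.35; payment $1,342.15; balance $2,243.20
Month 5: opening $2,243.20; interest $35.89 → $2,279.09; payment $1,640.32; balance $638.77
Month 6: opening $638.77; interest $10.22 → $648.99; payment $648.99; balance $0.00
Balance reaches $0.00 in month 6.

6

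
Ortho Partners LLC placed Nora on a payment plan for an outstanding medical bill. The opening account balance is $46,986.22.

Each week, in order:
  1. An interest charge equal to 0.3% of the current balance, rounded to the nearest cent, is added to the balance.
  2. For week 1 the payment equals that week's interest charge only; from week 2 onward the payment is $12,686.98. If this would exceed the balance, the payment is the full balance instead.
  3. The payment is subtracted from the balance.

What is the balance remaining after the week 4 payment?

$9,235.13

# | Opening | Interest | Payment | End bal
1 | $46,986.22 | $140.96 | $140.96 | $46,986.22
2 | $46,986.22 | $140.96 | $12,686.98 | $34,440.20
3 | $34,440.20 | $103.32 | $12,686.98 | $21,856.54
4 | $21,856.54 | $65.57 | $12,686.98 | $9,235.13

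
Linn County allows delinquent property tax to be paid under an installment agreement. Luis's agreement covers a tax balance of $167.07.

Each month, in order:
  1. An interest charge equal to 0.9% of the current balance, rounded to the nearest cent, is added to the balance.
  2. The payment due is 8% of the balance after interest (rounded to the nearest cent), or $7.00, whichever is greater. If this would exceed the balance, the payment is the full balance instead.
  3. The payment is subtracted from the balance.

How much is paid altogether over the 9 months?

$91.81

Month 1: opening $167.07; interest $1.50 → $168.57; payment $13.49; balance $155.08
Month 2: opening $155.08; interest $1.40 → $156.48; payment $12.52; balance $143.96
Month 3: opening $143.96; interest $1.30 → $145.26; payment $11.62; balance $133.64
Month 4: opening $133.64; interest $1.20 → $134.84; payment $10.79; balance $124.05
Month 5: opening $124.05; interest $1.12 → $125.17; payment $10.01; balance $115.16
Month 6: opening $115.16; interest $1.04 → $116.20; payment $9.30; balance $106.90
Month 7: opening $106.90; interest $0.96 → $107.86; payment $8.63; balance $99.23
Month 8: opening $99.23; interest $0.89 → $100.12; payment $8.01; balance $92.11
Month 9: opening $92.11; interest $0.83 → $92.94; payment $7.44; balance $85.50
Total paid: $91.81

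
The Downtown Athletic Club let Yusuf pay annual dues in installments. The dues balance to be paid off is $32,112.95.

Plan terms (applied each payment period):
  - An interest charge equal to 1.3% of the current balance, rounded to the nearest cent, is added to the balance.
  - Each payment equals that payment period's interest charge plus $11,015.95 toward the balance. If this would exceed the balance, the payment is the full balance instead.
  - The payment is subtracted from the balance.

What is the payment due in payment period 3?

Payment period 1: opening $32,112.95; interest $417.47 → $32,530.42; payment $11,433.42; balance $21,097.00
Payment period 2: opening $21,097.00; interest $274.26 → $21,371.26; payment $11,290.21; balance $10,081.05
Payment period 3: opening $10,081.05; interest $131.05 → $10,212.10; payment $10,212.10; balance $0.00

$10,212.10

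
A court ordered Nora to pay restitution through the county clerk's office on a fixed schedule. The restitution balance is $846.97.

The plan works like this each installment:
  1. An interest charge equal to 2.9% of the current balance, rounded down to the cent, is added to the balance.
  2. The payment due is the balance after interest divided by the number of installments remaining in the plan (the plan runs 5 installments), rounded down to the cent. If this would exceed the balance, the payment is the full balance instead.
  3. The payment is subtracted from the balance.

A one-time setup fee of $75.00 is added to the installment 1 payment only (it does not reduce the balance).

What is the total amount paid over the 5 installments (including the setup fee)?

# | Opening | Interest | Payment | Fee | End bal
1 | $846.97 | $24.56 | $174.30 | $75.00 | $697.23
2 | $697.23 | $20.21 | $179.36 | — | $538.08
3 | $538.08 | $15.60 | $184.56 | — | $369.12
4 | $369.12 | $10.70 | $189.91 | — | $189.91
5 | $189.91 | $5.50 | $195.41 | — | $0.00
Total paid: $998.54

$998.54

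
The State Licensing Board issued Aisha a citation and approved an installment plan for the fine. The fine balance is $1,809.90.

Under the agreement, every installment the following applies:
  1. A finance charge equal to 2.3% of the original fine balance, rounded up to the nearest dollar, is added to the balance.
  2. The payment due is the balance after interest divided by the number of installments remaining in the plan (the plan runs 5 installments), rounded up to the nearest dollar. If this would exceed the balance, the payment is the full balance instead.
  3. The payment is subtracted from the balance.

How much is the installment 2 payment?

Installment 1: opening $1,809.90; interest $42.00 → $1,851.90; payment $371.00; balance $1,480.90
Installment 2: opening $1,480.90; interest $42.00 → $1,522.90; payment $381.00; balance $1,141.90

$381.00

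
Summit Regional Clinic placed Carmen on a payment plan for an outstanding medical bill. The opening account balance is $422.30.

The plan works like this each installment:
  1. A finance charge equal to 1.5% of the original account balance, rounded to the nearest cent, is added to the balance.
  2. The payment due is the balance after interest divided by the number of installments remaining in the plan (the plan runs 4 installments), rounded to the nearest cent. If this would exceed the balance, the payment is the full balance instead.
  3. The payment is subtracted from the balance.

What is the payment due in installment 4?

$118.76

# | Opening | Interest | Payment | End bal
1 | $422.30 | $6.33 | $107.16 | $321.47
2 | $321.47 | $6.33 | $109.27 | $218.53
3 | $218.53 | $6.33 | $112.43 | $112.43
4 | $112.43 | $6.33 | $118.76 | $0.00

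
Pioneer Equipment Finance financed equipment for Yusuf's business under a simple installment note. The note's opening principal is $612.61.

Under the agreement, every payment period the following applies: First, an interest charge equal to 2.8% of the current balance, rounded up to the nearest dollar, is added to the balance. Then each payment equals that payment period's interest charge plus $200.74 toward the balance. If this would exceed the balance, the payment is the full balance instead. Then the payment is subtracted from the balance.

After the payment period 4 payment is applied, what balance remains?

Payment period 1: $612.61 +$18.00 interest = $630.61; pay $218.74 → $411.87
Payment period 2: $411.87 +$12.00 interest = $423.87; pay $212.74 → $211.13
Payment period 3: $211.13 +$6.00 interest = $217.13; pay $206.74 → $10.39
Payment period 4: $10.39 +$1.00 interest = $11.39; pay $11.39 → $0.00

$0.00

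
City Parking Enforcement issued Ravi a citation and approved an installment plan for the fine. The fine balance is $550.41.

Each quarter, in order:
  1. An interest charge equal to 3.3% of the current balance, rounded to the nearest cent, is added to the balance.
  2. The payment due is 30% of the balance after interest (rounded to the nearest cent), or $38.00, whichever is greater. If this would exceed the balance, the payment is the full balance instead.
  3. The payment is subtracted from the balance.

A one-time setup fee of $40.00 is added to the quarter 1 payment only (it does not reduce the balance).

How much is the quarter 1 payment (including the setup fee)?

$210.57

Quarter 1: opening $550.41; interest $18.16 → $568.57; payment $170.57 (+ $40.00 fee); balance $398.00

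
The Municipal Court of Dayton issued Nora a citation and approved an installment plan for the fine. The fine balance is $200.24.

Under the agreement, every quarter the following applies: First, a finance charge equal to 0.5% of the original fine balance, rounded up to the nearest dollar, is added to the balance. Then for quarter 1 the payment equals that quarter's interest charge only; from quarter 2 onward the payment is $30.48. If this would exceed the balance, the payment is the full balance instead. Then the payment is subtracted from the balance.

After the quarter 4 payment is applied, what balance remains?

Quarter 1: $200.24 +$2.00 interest = $202.24; pay $2.00 → $200.24
Quarter 2: $200.24 +$2.00 interest = $202.24; pay $30.48 → $171.76
Quarter 3: $171.76 +$2.00 interest = $173.76; pay $30.48 → $143.28
Quarter 4: $143.28 +$2.00 interest = $145.28; pay $30.48 → $114.80

$114.80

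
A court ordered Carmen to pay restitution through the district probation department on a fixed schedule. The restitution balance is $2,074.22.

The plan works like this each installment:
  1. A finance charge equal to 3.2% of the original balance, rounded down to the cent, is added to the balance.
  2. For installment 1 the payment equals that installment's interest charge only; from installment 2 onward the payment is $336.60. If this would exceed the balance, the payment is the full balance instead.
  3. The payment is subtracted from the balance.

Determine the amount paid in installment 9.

# | Opening | Interest | Payment | End bal
1 | $2,074.22 | $66.37 | $66.37 | $2,074.22
2 | $2,074.22 | $66.37 | $336.60 | $1,803.99
3 | $1,803.99 | $66.37 | $336.60 | $1,533.76
4 | $1,533.76 | $66.37 | $336.60 | $1,263.53
5 | $1,263.53 | $66.37 | $336.60 | $993.30
6 | $993.30 | $66.37 | $336.60 | $723.07
7 | $723.07 | $66.37 | $336.60 | $452.84
8 | $452.84 | $66.37 | $336.60 | $182.61
9 | $182.61 | $66.37 | $248.98 | $0.00

$248.98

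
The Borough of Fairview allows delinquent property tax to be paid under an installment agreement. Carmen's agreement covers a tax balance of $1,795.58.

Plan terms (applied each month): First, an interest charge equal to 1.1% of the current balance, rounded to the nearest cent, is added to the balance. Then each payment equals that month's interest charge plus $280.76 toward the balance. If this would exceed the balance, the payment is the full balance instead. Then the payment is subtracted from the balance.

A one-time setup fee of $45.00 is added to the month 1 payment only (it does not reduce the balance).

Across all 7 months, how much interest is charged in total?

$73.40

Month 1: $1,795.58 +$19.75 interest = $1,815.33; pay $300.51 (+ $45.00 fee) → $1,514.82
Month 2: $1,514.82 +$16.66 interest = $1,531.48; pay $297.42 → $1,234.06
Month 3: $1,234.06 +$13.57 interest = $1,247.63; pay $294.33 → $953.30
Month 4: $953.30 +$10.49 interest = $963.79; pay $291.25 → $672.54
Month 5: $672.54 +$7.40 interest = $679.94; pay $288.16 → $391.78
Month 6: $391.78 +$4.31 interest = $396.09; pay $285.07 → $111.02
Month 7: $111.02 +$1.22 interest = $112.24; pay $112.24 → $0.00
Total interest: $19.75 + $16.66 + $13.57 + $10.49 + $7.40 + $4.31 + $1.22 = $73.40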